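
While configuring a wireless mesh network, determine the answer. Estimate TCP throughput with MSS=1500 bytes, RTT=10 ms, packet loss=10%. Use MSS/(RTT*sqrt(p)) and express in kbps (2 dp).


Given: MSS = 1500 bytes, RTT = 10 ms, loss = 10%
RTT in seconds = 10 / 1000 = 0.01
Loss rate = 10% = 0.1
sqrt(loss) = sqrt(0.1) = 0.316227766017
Throughput (bytes/s) = 1500 / (0.01 * 0.316227766017) = 474341.6490
Throughput (kbps) = 474341.6490 * 8 / 1000 = 3794.733192 -> 3794.73 kbps (2 dp)

3794.73


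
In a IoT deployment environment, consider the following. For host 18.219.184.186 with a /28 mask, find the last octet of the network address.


Given: IP = 18.219.184.186, prefix = /28
Subnet mask = 255.255.255.240
Last octet of IP: 186
Last octet of mask: 240
Network last octet = 186 AND 240 = 176

176


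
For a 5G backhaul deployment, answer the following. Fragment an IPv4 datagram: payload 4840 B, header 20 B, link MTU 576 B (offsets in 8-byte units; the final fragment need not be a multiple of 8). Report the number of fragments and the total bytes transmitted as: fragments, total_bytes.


Max data per non-final fragment = floor((MTU - header)/8)*8 = floor((576 - 20)/8)*8 = floor(556/8)*8 = 552 B
Final fragment needs no 8-byte alignment: it can carry up to MTU - header = 556 B
Non-final fragments needed = ceil((payload - 556) / 552) = ceil(4284/552) = ceil(7.7609) = 8
Number of fragments = 8 + 1 = 9
Fragment sizes (data): 8 * 552 B + 424 B (last, 424 <= 556 OK)
Total bytes sent = payload + n_frags * header = 4840 + 9*20 = 4840 + 180 = 5020 B

9, 5020


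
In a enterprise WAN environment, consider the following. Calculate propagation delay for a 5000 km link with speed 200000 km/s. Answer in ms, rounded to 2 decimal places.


Given: distance = 5000 km, speed = 200000 km/s
Delay = distance / speed = 5000 / 200000 seconds
Delay in ms = 5000 * 1000 / 200000
Delay = 25.0000 ms
Rounded to 2 dp = 25.00 ms

25.00


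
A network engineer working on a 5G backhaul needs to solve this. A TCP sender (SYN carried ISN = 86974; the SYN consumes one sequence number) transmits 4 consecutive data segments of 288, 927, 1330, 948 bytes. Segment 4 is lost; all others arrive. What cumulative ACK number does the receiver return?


SYN uses sequence number 86974; first data byte = ISN + 1 = 86975.
Segment 1: SEQ = 86975, len = 288 B, covers [86975, 87262]
Segment 2: SEQ = 87263, len = 927 B, covers [87263, 88189]
Segment 3: SEQ = 88190, len = 1330 B, covers [88190, 89519]
Segment 4: SEQ = 89520, len = 948 B, covers [89520, 90467] [LOST]
In-order data received: bytes [86975, 89519] (segments 1..3).
Segment 4 missing -> gap begins at byte 89520.
Cumulative ACK = next expected in-order byte = 86975 + 288 + 927 + 1330 = 89520

89520


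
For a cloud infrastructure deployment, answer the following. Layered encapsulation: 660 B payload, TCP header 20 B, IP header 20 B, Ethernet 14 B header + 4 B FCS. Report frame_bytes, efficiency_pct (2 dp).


TCP segment = 660 + 20 = 680 B
IP packet = 680 + 20 = 700 B
Ethernet frame = 700 + 14 + 4 = 718 B
Efficiency = app / frame = 660 / 718 = 0.919220 = 91.9220% -> 91.92% (2 dp)

718, 91.92


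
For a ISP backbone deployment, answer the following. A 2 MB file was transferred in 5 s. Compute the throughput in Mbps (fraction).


Given: file = 2 MB, time = 5 s
File in Mb = 2 * 8 = 16 Mb
Throughput = 16 / 5 Mbps
Throughput = 16/5 Mbps

16/5


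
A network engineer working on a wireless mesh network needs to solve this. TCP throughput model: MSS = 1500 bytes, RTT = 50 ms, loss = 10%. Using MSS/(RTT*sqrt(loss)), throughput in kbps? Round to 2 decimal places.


Given: MSS = 1500 bytes, RTT = 50 ms, loss = 10%
RTT in seconds = 50 / 1000 = 0.05
Loss rate = 10% = 0.1
sqrt(loss) = sqrt(0.1) = 0.316227766017
Throughput (bytes/s) = 1500 / (0.05 * 0.316227766017) = 94868.3298
Throughput (kbps) = 94868.3298 * 8 / 1000 = 758.946638 -> 758.95 kbps (2 dp)

758.95


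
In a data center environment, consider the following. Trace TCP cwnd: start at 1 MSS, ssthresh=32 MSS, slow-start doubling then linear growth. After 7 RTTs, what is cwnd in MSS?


RTT 0: cwnd = 1 MSS (initial)
RTT 1: cwnd = 2 MSS (slow start, doubled)
RTT 2: cwnd = 4 MSS (slow start, doubled)
RTT 3: cwnd = 8 MSS (slow start, doubled)
RTT 4: cwnd = 16 MSS (slow start, doubled)
RTT 5: cwnd = 32 MSS (slow start, doubled)
RTT 6: cwnd = 33 MSS (congestion avoidance, +1)
RTT 7: cwnd = 34 MSS (congestion avoidance, +1)

34


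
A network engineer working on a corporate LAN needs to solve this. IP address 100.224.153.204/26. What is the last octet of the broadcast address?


Given: IP = 100.224.153.204, prefix = /26
Host bits = 32 - 26 = 6
Network last octet = 204 AND mask = 192
Host part size = 2^6 - 1 = 63
Broadcast last octet = 192 OR 63 = 255

255


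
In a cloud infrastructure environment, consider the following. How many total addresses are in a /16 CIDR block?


Given: CIDR prefix /16
Host bits = 32 - 16 = 16
Total addresses = 2^16 = 65536

65536


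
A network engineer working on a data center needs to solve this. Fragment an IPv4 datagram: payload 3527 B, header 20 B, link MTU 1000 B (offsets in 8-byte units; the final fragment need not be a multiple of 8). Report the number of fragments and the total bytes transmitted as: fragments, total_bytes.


Max data per non-final fragment = floor((MTU - header)/8)*8 = floor((1000 - 20)/8)*8 = floor(980/8)*8 = 976 B
Final fragment needs no 8-byte alignment: it can carry up to MTU - header = 980 B
Non-final fragments needed = ceil((payload - 980) / 976) = ceil(2547/976) = ceil(2.6096) = 3
Number of fragments = 3 + 1 = 4
Fragment sizes (data): 3 * 976 B + 599 B (last, 599 <= 980 OK)
Total bytes sent = payload + n_frags * header = 3527 + 4*20 = 3527 + 80 = 3607 B

4, 3607


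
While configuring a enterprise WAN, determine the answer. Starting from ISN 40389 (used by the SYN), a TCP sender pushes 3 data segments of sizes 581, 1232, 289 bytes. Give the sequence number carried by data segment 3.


The SYN occupies sequence number ISN = 40389, so the first data byte is ISN + 1 = 40390.
SEQ of data segment i = (ISN + 1) + sum of payload sizes of segments 1..i-1.
Segment 1: SEQ = 40390, payload = 581 bytes
Segment 2: SEQ = 40971, payload = 1232 bytes
Segment 3: SEQ = 42203, payload = 289 bytes
SEQ of segment 3 = 40390 + 581 + 1232 = 42203

42203


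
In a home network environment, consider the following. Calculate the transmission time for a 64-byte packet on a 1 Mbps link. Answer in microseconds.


Given: packet = 64 bytes, bandwidth = 1 Mbps
Packet in bits = 64 * 8 = 512 bits
Bandwidth = 1 * 10^6 = 1000000 bps
Time = 512 / 1000000 seconds
Time in us = 512 * 10^6 / 1000000 = 512

512


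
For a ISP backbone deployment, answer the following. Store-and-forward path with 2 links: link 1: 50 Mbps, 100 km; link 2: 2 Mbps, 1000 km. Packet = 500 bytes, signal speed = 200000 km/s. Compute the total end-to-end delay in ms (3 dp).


Packet = 500 bytes = 4000 bits. Store-and-forward: sum (t_trans + t_prop) per link.
Link 1: t_trans = 4000/(50*10^6) s = 0.0800 ms; t_prop = 100/200000 s = 0.5000 ms; subtotal = 0.5800 ms
Link 2: t_trans = 4000/(2*10^6) s = 2.0000 ms; t_prop = 1000/200000 s = 5.0000 ms; subtotal = 7.0000 ms
End-to-end = 0.5800 + 7.0000 = 7.5800 ms -> 7.580 ms (3 dp)

7.580


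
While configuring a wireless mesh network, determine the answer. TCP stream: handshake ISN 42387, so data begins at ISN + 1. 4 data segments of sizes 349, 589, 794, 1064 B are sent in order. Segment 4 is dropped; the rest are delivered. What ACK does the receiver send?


SYN uses sequence number 42387; first data byte = ISN + 1 = 42388.
Segment 1: SEQ = 42388, len = 349 B, covers [42388, 42736]
Segment 2: SEQ = 42737, len = 589 B, covers [42737, 43325]
Segment 3: SEQ = 43326, len = 794 B, covers [43326, 44119]
Segment 4: SEQ = 44120, len = 1064 B, covers [44120, 45183] [LOST]
In-order data received: bytes [42388, 44119] (segments 1..3).
Segment 4 missing -> gap begins at byte 44120.
Cumulative ACK = next expected in-order byte = 42388 + 349 + 589 + 794 = 44120

44120


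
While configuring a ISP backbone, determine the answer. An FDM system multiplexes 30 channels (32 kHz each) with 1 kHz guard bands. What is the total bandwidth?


Given: 30 channels, 32 kHz each, guard = 1 kHz
Channel bandwidth = 30 * 32 = 960 kHz
Guard bands = 29 gaps * 1 kHz = 29 kHz
Total = 960 + 29 = 989 kHz

989


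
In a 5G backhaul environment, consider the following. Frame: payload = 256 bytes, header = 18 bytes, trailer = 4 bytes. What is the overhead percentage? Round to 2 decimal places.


Given: payload = 256 B, header = 18 B, trailer = 4 B
Overhead bytes = header + trailer = 18 + 4 = 22
Total frame = payload + overhead = 256 + 22 = 278
Overhead % = 22 / 278 * 100 = 7.9137% -> 7.91% (2 dp)

7.91


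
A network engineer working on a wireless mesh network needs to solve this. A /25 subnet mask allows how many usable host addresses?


Given: subnet mask /25
Host bits = 32 - 25 = 7
Total addresses = 2^7 = 128
Usable hosts = 128 - 2 (network + broadcast) = 126

126


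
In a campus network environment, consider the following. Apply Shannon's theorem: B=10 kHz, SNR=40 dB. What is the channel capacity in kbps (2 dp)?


Given: B = 10 kHz, SNR = 40 dB
SNR linear = 10^(40/10) = 10000
1 + SNR = 10001
log2(10001) = 13.2878566418
C = 10 * 1000 * 13.2878566418 = 132878.5664 bps
C = 132.878566 kbps -> 132.88 kbps (2 dp)

132.88


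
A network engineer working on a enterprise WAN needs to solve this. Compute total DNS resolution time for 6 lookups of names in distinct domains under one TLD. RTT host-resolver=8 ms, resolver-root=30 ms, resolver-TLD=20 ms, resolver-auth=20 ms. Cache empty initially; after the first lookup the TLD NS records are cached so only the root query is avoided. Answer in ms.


Lookup 1 (cold cache): local + root + TLD + auth = 8 + 30 + 20 + 20 = 78 ms
Lookups 2..6 (TLD NS cached -> skip root; new domain -> still ask TLD and auth): local + TLD + auth = 8 + 20 + 20 = 48 ms each
Remaining 5 lookups: 5 * 48 = 240 ms
Total = 78 + 240 = 318 ms

318


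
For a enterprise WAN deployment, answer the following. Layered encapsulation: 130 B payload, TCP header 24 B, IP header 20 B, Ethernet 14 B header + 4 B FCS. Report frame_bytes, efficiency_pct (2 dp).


TCP segment = 130 + 24 = 154 B
IP packet = 154 + 20 = 174 B
Ethernet frame = 174 + 14 + 4 = 192 B
Efficiency = app / frame = 130 / 192 = 0.677083 = 67.7083% -> 67.71% (2 dp)

192, 67.71


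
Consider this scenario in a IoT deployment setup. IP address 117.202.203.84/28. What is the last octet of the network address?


Given: IP = 117.202.203.84, prefix = /28
Subnet mask = 255.255.255.240
Last octet of IP: 84
Last octet of mask: 240
Network last octet = 84 AND 240 = 80

80


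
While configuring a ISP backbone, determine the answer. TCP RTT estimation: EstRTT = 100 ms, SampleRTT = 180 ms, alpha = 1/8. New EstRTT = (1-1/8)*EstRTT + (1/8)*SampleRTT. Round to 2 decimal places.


Given: EstRTT = 100 ms, SampleRTT = 180 ms, alpha = 1/8
New EstRTT = (1 - alpha) * EstRTT + alpha * SampleRTT
(7/8) * 100 = 87.5
(1/8) * 180 = 22.5
New EstRTT = 87.5 + 22.5 = 110 ms -> 110.00 ms (2 dp)

110.00


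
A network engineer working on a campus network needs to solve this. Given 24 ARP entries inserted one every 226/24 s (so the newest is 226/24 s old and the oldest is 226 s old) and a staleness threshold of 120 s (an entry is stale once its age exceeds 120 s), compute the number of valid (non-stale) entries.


Ages are k * 226/24 s for k = 1..24 (spacing = 9.4167 s).
Entry k is valid iff k * 226/24 <= 120 iff k <= 24 * 120 / 226 = 12.7434
n_valid = floor(12.7434) = 12
(n_stale = 24 - 12 = 12)

12


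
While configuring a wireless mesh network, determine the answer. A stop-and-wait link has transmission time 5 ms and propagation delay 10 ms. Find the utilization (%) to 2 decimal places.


Given: Ttrans = 5 ms, Tprop = 10 ms
RTT = 2 * Tprop = 2 * 10 = 20 ms
U = Ttrans / (Ttrans + RTT)
U = 5 / (5 + 20)
U = 5 / 25 = 0.2
U% = 20.00%

20.00


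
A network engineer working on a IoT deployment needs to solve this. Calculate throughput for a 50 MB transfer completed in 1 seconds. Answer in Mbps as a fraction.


Given: file = 50 MB, time = 1 s
File in Mb = 50 * 8 = 400 Mb
Throughput = 400 / 1 Mbps
Throughput = 400 Mbps

400


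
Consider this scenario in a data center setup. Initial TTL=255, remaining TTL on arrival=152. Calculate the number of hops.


Given: initial TTL = 255, received TTL = 152
Hops = initial TTL - received TTL
Hops = 255 - 152 = 103

103


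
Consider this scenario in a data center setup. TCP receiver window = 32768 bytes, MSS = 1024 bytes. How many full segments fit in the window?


Given: RWND = 32768 bytes, MSS = 1024 bytes
Full segments = floor(RWND / MSS)
Full segments = floor(32768 / 1024)
Full segments = floor(32.0) = 32

32


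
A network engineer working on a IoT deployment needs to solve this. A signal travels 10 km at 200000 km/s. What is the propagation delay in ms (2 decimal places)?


Given: distance = 10 km, speed = 200000 km/s
Delay = distance / speed = 10 / 200000 seconds
Delay in ms = 10 * 1000 / 200000
Delay = 0.0500 ms
Rounded to 2 dp = 0.05 ms

0.05


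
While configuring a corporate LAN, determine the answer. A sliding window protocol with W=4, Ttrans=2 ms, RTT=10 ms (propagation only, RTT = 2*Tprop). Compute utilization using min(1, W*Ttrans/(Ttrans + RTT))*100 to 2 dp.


Given: W = 4, Ttrans = 2 ms, RTT = 10 ms (= 2 * Tprop, Tprop = 5 ms)
Cycle time = Ttrans + RTT = 2 + 10 = 12 ms (first packet sent until its ACK returns)
W * Ttrans = 4 * 2 = 8 ms of sending per cycle
W * Ttrans / (Ttrans + RTT) = 8 / 12 = 0.666667
U = min(1, 0.666667) = 0.666667
U% = 66.67%

66.67


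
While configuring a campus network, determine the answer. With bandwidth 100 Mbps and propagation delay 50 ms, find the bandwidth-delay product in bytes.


Given: bandwidth = 100 Mbps, delay = 50 ms
BDP in bits = 100 * 10^6 * 50 / 1000
BDP in bits = 5000000
BDP in bytes = 5000000 / 8 = 625000

625000


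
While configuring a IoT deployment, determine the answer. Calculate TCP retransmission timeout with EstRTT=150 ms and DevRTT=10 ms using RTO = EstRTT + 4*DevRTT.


Given: EstRTT = 150 ms, DevRTT = 10 ms
Timeout = EstRTT + 4 * DevRTT
4 * DevRTT = 4 * 10 = 40
Timeout = 150 + 40 = 190 ms

190


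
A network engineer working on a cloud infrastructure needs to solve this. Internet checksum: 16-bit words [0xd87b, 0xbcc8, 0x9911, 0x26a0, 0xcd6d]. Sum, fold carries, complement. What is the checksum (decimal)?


Given words: [0xd87b, 0xbcc8, 0x9911, 0x26a0, 0xcd6d]
Step 1: Sum all words
Raw sum = 55419 + 48328 + 39185 + 9888 + 52589 = 205409
Step 2: Fold carry: (8801 + 3) = 8804
One's complement = ~8804 & 0xFFFF = 56731

56731


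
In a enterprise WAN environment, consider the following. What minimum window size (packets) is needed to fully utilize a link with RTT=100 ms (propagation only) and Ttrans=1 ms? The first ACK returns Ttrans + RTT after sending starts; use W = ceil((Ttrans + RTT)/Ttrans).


Given: Ttrans = 1 ms, RTT = 100 ms (= 2 * Tprop, Tprop = 50 ms)
Time until first ACK returns = Ttrans + RTT = 1 + 100 = 101 ms
Need W * Ttrans >= Ttrans + RTT  ->  W >= (Ttrans + RTT) / Ttrans
(Ttrans + RTT) / Ttrans = 101 / 1 = 101
W_min = ceil(101) = 101

101


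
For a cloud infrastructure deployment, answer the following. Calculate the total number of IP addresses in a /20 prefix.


Given: CIDR prefix /20
Host bits = 32 - 20 = 12
Total addresses = 2^12 = 4096

4096


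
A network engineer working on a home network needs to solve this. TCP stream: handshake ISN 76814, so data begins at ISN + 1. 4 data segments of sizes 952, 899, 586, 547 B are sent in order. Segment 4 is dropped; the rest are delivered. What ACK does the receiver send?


SYN uses sequence number 76814; first data byte = ISN + 1 = 76815.
Segment 1: SEQ = 76815, len = 952 B, covers [76815, 77766]
Segment 2: SEQ = 77767, len = 899 B, covers [77767, 78665]
Segment 3: SEQ = 78666, len = 586 B, covers [78666, 79251]
Segment 4: SEQ = 79252, len = 547 B, covers [79252, 79798] [LOST]
In-order data received: bytes [76815, 79251] (segments 1..3).
Segment 4 missing -> gap begins at byte 79252.
Cumulative ACK = next expected in-order byte = 76815 + 952 + 899 + 586 = 79252

79252


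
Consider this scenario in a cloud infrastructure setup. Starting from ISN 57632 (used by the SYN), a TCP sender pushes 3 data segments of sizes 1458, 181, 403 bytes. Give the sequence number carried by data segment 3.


The SYN occupies sequence number ISN = 57632, so the first data byte is ISN + 1 = 57633.
SEQ of data segment i = (ISN + 1) + sum of payload sizes of segments 1..i-1.
Segment 1: SEQ = 57633, payload = 1458 bytes
Segment 2: SEQ = 59091, payload = 181 bytes
Segment 3: SEQ = 59272, payload = 403 bytes
SEQ of segment 3 = 57633 + 1458 + 181 = 59272

59272


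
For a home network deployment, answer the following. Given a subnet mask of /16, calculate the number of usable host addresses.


Given: subnet mask /16
Host bits = 32 - 16 = 16
Total addresses = 2^16 = 65536
Usable hosts = 65536 - 2 (network + broadcast) = 65534

65534


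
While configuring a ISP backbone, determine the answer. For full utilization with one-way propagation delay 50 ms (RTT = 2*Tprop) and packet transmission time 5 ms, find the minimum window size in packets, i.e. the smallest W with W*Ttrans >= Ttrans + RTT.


Given: Ttrans = 5 ms, RTT = 100 ms (= 2 * Tprop, Tprop = 50 ms)
Time until first ACK returns = Ttrans + RTT = 5 + 100 = 105 ms
Need W * Ttrans >= Ttrans + RTT  ->  W >= (Ttrans + RTT) / Ttrans
(Ttrans + RTT) / Ttrans = 105 / 5 = 21
W_min = ceil(21) = 21

21


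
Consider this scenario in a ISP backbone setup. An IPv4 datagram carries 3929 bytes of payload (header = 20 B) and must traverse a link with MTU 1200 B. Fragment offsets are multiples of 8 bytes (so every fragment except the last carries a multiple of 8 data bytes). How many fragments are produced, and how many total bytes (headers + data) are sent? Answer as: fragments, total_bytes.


Max data per non-final fragment = floor((MTU - header)/8)*8 = floor((1200 - 20)/8)*8 = floor(1180/8)*8 = 1176 B
Final fragment needs no 8-byte alignment: it can carry up to MTU - header = 1180 B
Non-final fragments needed = ceil((payload - 1180) / 1176) = ceil(2749/1176) = ceil(2.3376) = 3
Number of fragments = 3 + 1 = 4
Fragment sizes (data): 3 * 1176 B + 401 B (last, 401 <= 1180 OK)
Total bytes sent = payload + n_frags * header = 3929 + 4*20 = 3929 + 80 = 4009 B

4, 4009


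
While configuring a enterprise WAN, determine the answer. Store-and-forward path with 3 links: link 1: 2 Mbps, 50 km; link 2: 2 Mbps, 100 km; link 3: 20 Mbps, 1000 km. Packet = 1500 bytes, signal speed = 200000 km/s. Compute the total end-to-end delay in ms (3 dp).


Packet = 1500 bytes = 12000 bits. Store-and-forward: sum (t_trans + t_prop) per link.
Link 1: t_trans = 12000/(2*10^6) s = 6.0000 ms; t_prop = 50/200000 s = 0.2500 ms; subtotal = 6.2500 ms
Link 2: t_trans = 12000/(2*10^6) s = 6.0000 ms; t_prop = 100/200000 s = 0.5000 ms; subtotal = 6.5000 ms
Link 3: t_trans = 12000/(20*10^6) s = 0.6000 ms; t_prop = 1000/200000 s = 5.0000 ms; subtotal = 5.6000 ms
End-to-end = 6.2500 + 6.5000 + 5.6000 = 18.3500 ms -> 18.350 ms (3 dp)

18.350


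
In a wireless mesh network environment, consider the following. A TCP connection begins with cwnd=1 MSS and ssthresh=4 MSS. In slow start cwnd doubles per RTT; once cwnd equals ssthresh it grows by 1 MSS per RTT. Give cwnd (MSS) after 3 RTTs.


RTT 0: cwnd = 1 MSS (initial)
RTT 1: cwnd = 2 MSS (slow start, doubled)
RTT 2: cwnd = 4 MSS (slow start, doubled)
RTT 3: cwnd = 5 MSS (congestion avoidance, +1)

5


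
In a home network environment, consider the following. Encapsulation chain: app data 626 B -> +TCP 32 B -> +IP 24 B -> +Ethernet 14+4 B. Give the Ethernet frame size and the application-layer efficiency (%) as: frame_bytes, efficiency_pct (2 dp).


TCP segment = 626 + 32 = 658 B
IP packet = 658 + 24 = 682 B
Ethernet frame = 682 + 14 + 4 = 700 B
Efficiency = app / frame = 626 / 700 = 0.894286 = 89.4286% -> 89.43% (2 dp)

700, 89.43


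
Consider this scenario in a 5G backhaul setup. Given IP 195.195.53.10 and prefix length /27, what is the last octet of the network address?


Given: IP = 195.195.53.10, prefix = /27
Subnet mask = 255.255.255.224
Last octet of IP: 10
Last octet of mask: 224
Network last octet = 10 AND 224 = 0

0


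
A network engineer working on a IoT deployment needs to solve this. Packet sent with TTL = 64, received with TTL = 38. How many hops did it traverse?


Given: initial TTL = 64, received TTL = 38
Hops = initial TTL - received TTL
Hops = 64 - 38 = 26

26


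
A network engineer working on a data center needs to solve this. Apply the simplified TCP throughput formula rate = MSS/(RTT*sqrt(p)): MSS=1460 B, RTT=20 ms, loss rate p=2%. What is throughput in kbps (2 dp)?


Given: MSS = 1460 bytes, RTT = 20 ms, loss = 2%
RTT in seconds = 20 / 1000 = 0.02
Loss rate = 2% = 0.02
sqrt(loss) = sqrt(0.02) = 0.141421356237
Throughput (bytes/s) = 1460 / (0.02 * 0.141421356237) = 516187.9503
Throughput (kbps) = 516187.9503 * 8 / 1000 = 4129.503602 -> 4129.50 kbps (2 dp)

4129.50


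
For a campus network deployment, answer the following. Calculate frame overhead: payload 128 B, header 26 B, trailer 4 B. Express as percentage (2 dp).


Given: payload = 128 B, header = 26 B, trailer = 4 B
Overhead bytes = header + trailer = 26 + 4 = 30
Total frame = payload + overhead = 128 + 30 = 158
Overhead % = 30 / 158 * 100 = 18.9873% -> 18.99% (2 dp)

18.99


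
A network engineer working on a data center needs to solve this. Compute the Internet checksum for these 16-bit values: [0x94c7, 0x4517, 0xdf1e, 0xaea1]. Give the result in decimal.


Given words: [0x94c7, 0x4517, 0xdf1e, 0xaea1]
Step 1: Sum all words
Raw sum = 38087 + 17687 + 57118 + 44705 = 157597
Step 2: Fold carry: (26525 + 2) = 26527
One's complement = ~26527 & 0xFFFF = 39008

39008


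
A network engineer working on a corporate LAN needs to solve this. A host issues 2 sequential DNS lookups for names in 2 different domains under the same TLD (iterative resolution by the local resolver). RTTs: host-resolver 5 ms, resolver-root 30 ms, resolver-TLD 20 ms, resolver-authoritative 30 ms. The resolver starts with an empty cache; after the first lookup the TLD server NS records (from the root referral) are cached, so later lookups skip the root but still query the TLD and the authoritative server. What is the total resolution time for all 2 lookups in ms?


Lookup 1 (cold cache): local + root + TLD + auth = 5 + 30 + 20 + 30 = 85 ms
Lookups 2..2 (TLD NS cached -> skip root; new domain -> still ask TLD and auth): local + TLD + auth = 5 + 20 + 30 = 55 ms each
Remaining 1 lookups: 1 * 55 = 55 ms
Total = 85 + 55 = 140 ms

140


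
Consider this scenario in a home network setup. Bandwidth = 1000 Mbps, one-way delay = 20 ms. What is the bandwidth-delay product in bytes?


Given: bandwidth = 1000 Mbps, delay = 20 ms
BDP in bits = 1000 * 10^6 * 20 / 1000
BDP in bits = 20000000
BDP in bytes = 20000000 / 8 = 2500000

2500000


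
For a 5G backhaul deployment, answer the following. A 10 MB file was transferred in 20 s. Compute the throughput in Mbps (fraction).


Given: file = 10 MB, time = 20 s
File in Mb = 10 * 8 = 80 Mb
Throughput = 80 / 20 Mbps
Throughput = 4 Mbps

4


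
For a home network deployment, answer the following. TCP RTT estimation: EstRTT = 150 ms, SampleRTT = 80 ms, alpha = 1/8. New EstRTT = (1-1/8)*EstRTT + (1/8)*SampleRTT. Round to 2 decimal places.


Given: EstRTT = 150 ms, SampleRTT = 80 ms, alpha = 1/8
New EstRTT = (1 - alpha) * EstRTT + alpha * SampleRTT
(7/8) * 150 = 131.25
(1/8) * 80 = 10
New EstRTT = 131.25 + 10 = 141.25 ms -> 141.25 ms (2 dp)

141.25


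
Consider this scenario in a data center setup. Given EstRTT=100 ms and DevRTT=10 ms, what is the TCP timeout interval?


Given: EstRTT = 100 ms, DevRTT = 10 ms
Timeout = EstRTT + 4 * DevRTT
4 * DevRTT = 4 * 10 = 40
Timeout = 100 + 40 = 140 ms

140


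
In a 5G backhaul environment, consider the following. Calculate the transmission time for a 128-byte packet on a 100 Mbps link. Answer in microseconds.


Given: packet = 128 bytes, bandwidth = 100 Mbps
Packet in bits = 128 * 8 = 1024 bits
Bandwidth = 100 * 10^6 = 100000000 bps
Time = 1024 / 100000000 seconds
Time in us = 1024 * 10^6 / 100000000 = 10.24

10.24


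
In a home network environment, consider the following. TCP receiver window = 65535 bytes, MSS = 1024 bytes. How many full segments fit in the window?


Given: RWND = 65535 bytes, MSS = 1024 bytes
Full segments = floor(RWND / MSS)
Full segments = floor(65535 / 1024)
Full segments = floor(63.999) = 63

63


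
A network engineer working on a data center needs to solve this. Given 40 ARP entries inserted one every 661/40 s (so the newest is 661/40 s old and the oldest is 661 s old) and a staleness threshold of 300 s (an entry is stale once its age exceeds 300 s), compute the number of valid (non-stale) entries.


Ages are k * 661/40 s for k = 1..40 (spacing = 16.5250 s).
Entry k is valid iff k * 661/40 <= 300 iff k <= 40 * 300 / 661 = 18.1543
n_valid = floor(18.1543) = 18
(n_stale = 40 - 18 = 22)

18


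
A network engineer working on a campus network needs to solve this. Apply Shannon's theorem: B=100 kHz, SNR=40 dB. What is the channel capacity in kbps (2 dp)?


Given: B = 100 kHz, SNR = 40 dB
SNR linear = 10^(40/10) = 10000
1 + SNR = 10001
log2(10001) = 13.2878566418
C = 100 * 1000 * 13.2878566418 = 1328785.6642 bps
C = 1328.785664 kbps -> 1328.79 kbps (2 dp)

1328.79


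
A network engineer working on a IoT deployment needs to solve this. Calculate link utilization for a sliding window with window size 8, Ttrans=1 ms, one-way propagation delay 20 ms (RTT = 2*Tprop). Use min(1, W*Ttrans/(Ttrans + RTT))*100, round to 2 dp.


Given: W = 8, Ttrans = 1 ms, RTT = 40 ms (= 2 * Tprop, Tprop = 20 ms)
Cycle time = Ttrans + RTT = 1 + 40 = 41 ms (first packet sent until its ACK returns)
W * Ttrans = 8 * 1 = 8 ms of sending per cycle
W * Ttrans / (Ttrans + RTT) = 8 / 41 = 0.195122
U = min(1, 0.195122) = 0.195122
U% = 19.51%

19.51


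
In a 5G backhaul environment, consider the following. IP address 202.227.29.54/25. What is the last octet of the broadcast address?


Given: IP = 202.227.29.54, prefix = /25
Host bits = 32 - 25 = 7
Network last octet = 54 AND mask = 0
Host part size = 2^7 - 1 = 127
Broadcast last octet = 0 OR 127 = 127

127


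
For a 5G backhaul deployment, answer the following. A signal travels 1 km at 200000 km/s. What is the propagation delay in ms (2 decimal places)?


Given: distance = 1 km, speed = 200000 km/s
Delay = distance / speed = 1 / 200000 seconds
Delay in ms = 1 * 1000 / 200000
Delay = 0.0050 ms
Rounded to 2 dp = 0.01 ms

0.01


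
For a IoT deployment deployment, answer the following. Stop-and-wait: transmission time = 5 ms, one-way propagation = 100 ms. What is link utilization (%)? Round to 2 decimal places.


Given: Ttrans = 5 ms, Tprop = 100 ms
RTT = 2 * Tprop = 2 * 100 = 200 ms
U = Ttrans / (Ttrans + RTT)
U = 5 / (5 + 200)
U = 5 / 205 = 0.02439
U% = 2.44%

2.44


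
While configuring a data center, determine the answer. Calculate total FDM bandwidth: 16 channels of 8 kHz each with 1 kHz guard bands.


Given: 16 channels, 8 kHz each, guard = 1 kHz
Channel bandwidth = 16 * 8 = 128 kHz
Guard bands = 15 gaps * 1 kHz = 15 kHz
Total = 128 + 15 = 143 kHz

143


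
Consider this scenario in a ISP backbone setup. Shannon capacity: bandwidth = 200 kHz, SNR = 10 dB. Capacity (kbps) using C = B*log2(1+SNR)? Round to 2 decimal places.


Given: B = 200 kHz, SNR = 10 dB
SNR linear = 10^(10/10) = 10
1 + SNR = 11
log2(11) = 3.4594316186
C = 200 * 1000 * 3.4594316186 = 691886.3237 bps
C = 691.886324 kbps -> 691.89 kbps (2 dp)

691.89


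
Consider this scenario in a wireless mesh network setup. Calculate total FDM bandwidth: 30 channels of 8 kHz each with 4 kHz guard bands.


Given: 30 channels, 8 kHz each, guard = 4 kHz
Channel bandwidth = 30 * 8 = 240 kHz
Guard bands = 29 gaps * 4 kHz = 116 kHz
Total = 240 + 116 = 356 kHz

356


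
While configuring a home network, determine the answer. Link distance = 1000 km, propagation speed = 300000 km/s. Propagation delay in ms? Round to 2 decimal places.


Given: distance = 1000 km, speed = 300000 km/s
Delay = distance / speed = 1000 / 300000 seconds
Delay in ms = 1000 * 1000 / 300000
Delay = 3.3333 ms
Rounded to 2 dp = 3.33 ms

3.33


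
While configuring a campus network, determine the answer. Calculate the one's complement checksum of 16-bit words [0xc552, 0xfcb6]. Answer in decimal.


Given words: [0xc552, 0xfcb6]
Step 1: Sum all words
Raw sum = 50514 + 64694 = 115208
Step 2: Fold carry: (49672 + 1) = 49673
One's complement = ~49673 & 0xFFFF = 15862

15862


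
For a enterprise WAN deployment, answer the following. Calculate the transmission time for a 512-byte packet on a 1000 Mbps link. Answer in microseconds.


Given: packet = 512 bytes, bandwidth = 1000 Mbps
Packet in bits = 512 * 8 = 4096 bits
Bandwidth = 1000 * 10^6 = 1000000000 bps
Time = 4096 / 1000000000 seconds
Time in us = 4096 * 10^6 / 1000000000 = 4.096

4.096


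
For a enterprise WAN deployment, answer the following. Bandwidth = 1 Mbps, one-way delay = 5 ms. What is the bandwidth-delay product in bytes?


Given: bandwidth = 1 Mbps, delay = 5 ms
BDP in bits = 1 * 10^6 * 5 / 1000
BDP in bits = 5000
BDP in bytes = 5000 / 8 = 625

625


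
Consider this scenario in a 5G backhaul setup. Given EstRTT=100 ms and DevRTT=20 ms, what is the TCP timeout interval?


Given: EstRTT = 100 ms, DevRTT = 20 ms
Timeout = EstRTT + 4 * DevRTT
4 * DevRTT = 4 * 20 = 80
Timeout = 100 + 80 = 180 ms

180


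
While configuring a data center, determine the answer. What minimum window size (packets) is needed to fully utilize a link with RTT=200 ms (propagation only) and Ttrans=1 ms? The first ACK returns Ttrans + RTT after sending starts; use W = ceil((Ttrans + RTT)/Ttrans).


Given: Ttrans = 1 ms, RTT = 200 ms (= 2 * Tprop, Tprop = 100 ms)
Time until first ACK returns = Ttrans + RTT = 1 + 200 = 201 ms
Need W * Ttrans >= Ttrans + RTT  ->  W >= (Ttrans + RTT) / Ttrans
(Ttrans + RTT) / Ttrans = 201 / 1 = 201
W_min = ceil(201) = 201

201


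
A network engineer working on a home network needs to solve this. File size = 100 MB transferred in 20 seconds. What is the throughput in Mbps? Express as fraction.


Given: file = 100 MB, time = 20 s
File in Mb = 100 * 8 = 800 Mb
Throughput = 800 / 20 Mbps
Throughput = 40 Mbps

40


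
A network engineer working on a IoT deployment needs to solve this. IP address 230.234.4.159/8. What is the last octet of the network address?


Given: IP = 230.234.4.159, prefix = /8
Subnet mask = 255.0.0.0
Last octet of IP: 159
Last octet of mask: 0
Network last octet = 159 AND 0 = 0

0


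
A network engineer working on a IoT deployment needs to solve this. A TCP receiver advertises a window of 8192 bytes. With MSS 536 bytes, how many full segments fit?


Given: RWND = 8192 bytes, MSS = 536 bytes
Full segments = floor(RWND / MSS)
Full segments = floor(8192 / 536)
Full segments = floor(15.2836) = 15

15


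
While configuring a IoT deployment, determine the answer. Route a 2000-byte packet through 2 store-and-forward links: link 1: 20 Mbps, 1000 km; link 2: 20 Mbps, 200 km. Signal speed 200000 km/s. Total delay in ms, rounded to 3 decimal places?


Packet = 2000 bytes = 16000 bits. Store-and-forward: sum (t_trans + t_prop) per link.
Link 1: t_trans = 16000/(20*10^6) s = 0.8000 ms; t_prop = 1000/200000 s = 5.0000 ms; subtotal = 5.8000 ms
Link 2: t_trans = 16000/(20*10^6) s = 0.8000 ms; t_prop = 200/200000 s = 1.0000 ms; subtotal = 1.8000 ms
End-to-end = 5.8000 + 1.8000 = 7.6000 ms -> 7.600 ms (3 dp)

7.600


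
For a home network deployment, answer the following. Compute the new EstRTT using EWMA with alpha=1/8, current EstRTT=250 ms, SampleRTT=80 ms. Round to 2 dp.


Given: EstRTT = 250 ms, SampleRTT = 80 ms, alpha = 1/8
New EstRTT = (1 - alpha) * EstRTT + alpha * SampleRTT
(7/8) * 250 = 218.75
(1/8) * 80 = 10
New EstRTT = 218.75 + 10 = 228.75 ms -> 228.75 ms (2 dp)

228.75


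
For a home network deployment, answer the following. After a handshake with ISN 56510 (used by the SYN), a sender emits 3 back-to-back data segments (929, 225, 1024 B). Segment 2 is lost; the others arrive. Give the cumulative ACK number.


SYN uses sequence number 56510; first data byte = ISN + 1 = 56511.
Segment 1: SEQ = 56511, len = 929 B, covers [56511, 57439]
Segment 2: SEQ = 57440, len = 225 B, covers [57440, 57664] [LOST]
Segment 3: SEQ = 57665, len = 1024 B, covers [57665, 58688]
In-order data received: bytes [56511, 57439] (segments 1..1).
Segment 2 missing -> gap begins at byte 57440; later segments buffered out of order.
Cumulative ACK = next expected in-order byte = 56511 + 929 = 57440

57440


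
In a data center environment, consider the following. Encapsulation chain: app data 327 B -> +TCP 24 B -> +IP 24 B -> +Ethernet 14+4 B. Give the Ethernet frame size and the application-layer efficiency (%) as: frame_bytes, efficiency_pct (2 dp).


TCP segment = 327 + 24 = 351 B
IP packet = 351 + 24 = 375 B
Ethernet frame = 375 + 14 + 4 = 393 B
Efficiency = app / frame = 327 / 393 = 0.832061 = 83.2061% -> 83.21% (2 dp)

393, 83.21


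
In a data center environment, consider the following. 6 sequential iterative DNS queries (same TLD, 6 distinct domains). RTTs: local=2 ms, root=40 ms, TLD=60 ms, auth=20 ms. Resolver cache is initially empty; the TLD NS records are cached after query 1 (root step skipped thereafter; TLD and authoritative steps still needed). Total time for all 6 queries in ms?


Lookup 1 (cold cache): local + root + TLD + auth = 2 + 40 + 60 + 20 = 122 ms
Lookups 2..6 (TLD NS cached -> skip root; new domain -> still ask TLD and auth): local + TLD + auth = 2 + 60 + 20 = 82 ms each
Remaining 5 lookups: 5 * 82 = 410 ms
Total = 122 + 410 = 532 ms

532


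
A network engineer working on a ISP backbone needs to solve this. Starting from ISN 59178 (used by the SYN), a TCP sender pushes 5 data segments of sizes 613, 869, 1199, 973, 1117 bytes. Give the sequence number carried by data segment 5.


The SYN occupies sequence number ISN = 59178, so the first data byte is ISN + 1 = 59179.
SEQ of data segment i = (ISN + 1) + sum of payload sizes of segments 1..i-1.
Segment 1: SEQ = 59179, payload = 613 bytes
Segment 2: SEQ = 59792, payload = 869 bytes
Segment 3: SEQ = 60661, payload = 1199 bytes
Segment 4: SEQ = 61860, payload = 973 bytes
Segment 5: SEQ = 62833, payload = 1117 bytes
SEQ of segment 5 = 59179 + 613 + 869 + 1199 + 973 = 62833

62833


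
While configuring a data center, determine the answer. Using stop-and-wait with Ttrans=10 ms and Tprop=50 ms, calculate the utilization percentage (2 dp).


Given: Ttrans = 10 ms, Tprop = 50 ms
RTT = 2 * Tprop = 2 * 50 = 100 ms
U = Ttrans / (Ttrans + RTT)
U = 10 / (10 + 100)
U = 10 / 110 = 0.090909
U% = 9.09%

9.09


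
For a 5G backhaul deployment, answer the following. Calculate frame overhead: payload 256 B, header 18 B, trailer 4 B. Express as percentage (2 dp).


Given: payload = 256 B, header = 18 B, trailer = 4 B
Overhead bytes = header + trailer = 18 + 4 = 22
Total frame = payload + overhead = 256 + 22 = 278
Overhead % = 22 / 278 * 100 = 7.9137% -> 7.91% (2 dp)

7.91


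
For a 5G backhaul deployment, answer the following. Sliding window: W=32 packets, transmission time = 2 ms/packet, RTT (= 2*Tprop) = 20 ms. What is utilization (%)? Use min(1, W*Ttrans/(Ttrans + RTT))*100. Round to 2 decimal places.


Given: W = 32, Ttrans = 2 ms, RTT = 20 ms (= 2 * Tprop, Tprop = 10 ms)
Cycle time = Ttrans + RTT = 2 + 20 = 22 ms (first packet sent until its ACK returns)
W * Ttrans = 32 * 2 = 64 ms of sending per cycle
W * Ttrans / (Ttrans + RTT) = 64 / 22 = 2.909091
U = min(1, 2.909091) = 1.000000
U% = 100.00%

100.00


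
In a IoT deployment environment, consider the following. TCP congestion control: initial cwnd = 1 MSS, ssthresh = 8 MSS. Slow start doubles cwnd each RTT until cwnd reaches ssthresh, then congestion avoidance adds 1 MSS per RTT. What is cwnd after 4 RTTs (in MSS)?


RTT 0: cwnd = 1 MSS (initial)
RTT 1: cwnd = 2 MSS (slow start, doubled)
RTT 2: cwnd = 4 MSS (slow start, doubled)
RTT 3: cwnd = 8 MSS (slow start, doubled)
RTT 4: cwnd = 9 MSS (congestion avoidance, +1)

9


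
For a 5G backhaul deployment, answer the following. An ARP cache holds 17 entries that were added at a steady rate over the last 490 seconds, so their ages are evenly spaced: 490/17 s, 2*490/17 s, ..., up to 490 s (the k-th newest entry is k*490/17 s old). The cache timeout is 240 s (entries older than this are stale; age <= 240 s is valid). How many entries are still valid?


Ages are k * 490/17 s for k = 1..17 (spacing = 28.8235 s).
Entry k is valid iff k * 490/17 <= 240 iff k <= 17 * 240 / 490 = 8.3265
n_valid = floor(8.3265) = 8
(n_stale = 17 - 8 = 9)

8


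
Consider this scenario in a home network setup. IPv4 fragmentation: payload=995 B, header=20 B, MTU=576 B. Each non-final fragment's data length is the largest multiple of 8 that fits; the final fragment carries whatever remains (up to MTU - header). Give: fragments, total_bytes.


Max data per non-final fragment = floor((MTU - header)/8)*8 = floor((576 - 20)/8)*8 = floor(556/8)*8 = 552 B
Final fragment needs no 8-byte alignment: it can carry up to MTU - header = 556 B
Non-final fragments needed = ceil((payload - 556) / 552) = ceil(439/552) = ceil(0.7953) = 1
Number of fragments = 1 + 1 = 2
Fragment sizes (data): 1 * 552 B + 443 B (last, 443 <= 556 OK)
Total bytes sent = payload + n_frags * header = 995 + 2*20 = 995 + 40 = 1035 B

2, 1035


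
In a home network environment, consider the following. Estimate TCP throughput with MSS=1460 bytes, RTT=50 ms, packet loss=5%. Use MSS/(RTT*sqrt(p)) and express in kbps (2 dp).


Given: MSS = 1460 bytes, RTT = 50 ms, loss = 5%
RTT in seconds = 50 / 1000 = 0.05
Loss rate = 5% = 0.05
sqrt(loss) = sqrt(0.05) = 0.223606797750
Throughput (bytes/s) = 1460 / (0.05 * 0.223606797750) = 130586.3699
Throughput (kbps) = 130586.3699 * 8 / 1000 = 1044.690959 -> 1044.69 kbps (2 dp)

1044.69


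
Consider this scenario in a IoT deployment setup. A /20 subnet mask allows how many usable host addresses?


Given: subnet mask /20
Host bits = 32 - 20 = 12
Total addresses = 2^12 = 4096
Usable hosts = 4096 - 2 (network + broadcast) = 4094

4094


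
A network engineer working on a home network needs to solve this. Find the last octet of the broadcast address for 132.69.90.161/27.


Given: IP = 132.69.90.161, prefix = /27
Host bits = 32 - 27 = 5
Network last octet = 161 AND mask = 160
Host part size = 2^5 - 1 = 31
Broadcast last octet = 160 OR 31 = 191

191


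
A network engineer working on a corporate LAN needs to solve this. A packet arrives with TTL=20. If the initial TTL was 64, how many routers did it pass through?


Given: initial TTL = 64, received TTL = 20
Hops = initial TTL - received TTL
Hops = 64 - 20 = 44

44


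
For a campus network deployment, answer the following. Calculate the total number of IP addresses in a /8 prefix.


Given: CIDR prefix /8
Host bits = 32 - 8 = 24
Total addresses = 2^24 = 16777216

16777216


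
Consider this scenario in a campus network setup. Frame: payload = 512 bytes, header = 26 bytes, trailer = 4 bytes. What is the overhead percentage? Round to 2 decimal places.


Given: payload = 512 B, header = 26 B, trailer = 4 B
Overhead bytes = header + trailer = 26 + 4 = 30
Total frame = payload + overhead = 512 + 30 = 542
Overhead % = 30 / 542 * 100 = 5.5351% -> 5.54% (2 dp)

5.54


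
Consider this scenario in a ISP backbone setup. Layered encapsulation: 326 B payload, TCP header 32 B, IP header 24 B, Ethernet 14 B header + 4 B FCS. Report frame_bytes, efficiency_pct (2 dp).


TCP segment = 326 + 32 = 358 B
IP packet = 358 + 24 = 382 B
Ethernet frame = 382 + 14 + 4 = 400 B
Efficiency = app / frame = 326 / 400 = 0.815000 = 81.5000% -> 81.50% (2 dp)

400, 81.50
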